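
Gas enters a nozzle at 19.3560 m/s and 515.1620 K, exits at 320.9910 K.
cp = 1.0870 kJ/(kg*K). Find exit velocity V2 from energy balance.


dT = 194.1710 K
2*cp*1000*dT = 422127.7540
V1^2 = 374.6547
V2 = sqrt(422502.4087) = 650.0019 m/s

650.0019 m/s


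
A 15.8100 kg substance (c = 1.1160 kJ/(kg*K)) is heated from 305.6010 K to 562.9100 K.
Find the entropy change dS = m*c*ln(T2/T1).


T2/T1 = 1.8420
ln(T2/T1) = 0.6108
dS = 15.8100 * 1.1160 * 0.6108 = 10.7776 kJ/K

10.7776 kJ/K


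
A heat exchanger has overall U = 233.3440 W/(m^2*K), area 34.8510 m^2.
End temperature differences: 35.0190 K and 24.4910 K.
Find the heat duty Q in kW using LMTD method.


LMTD = 29.4419 K
Q = 233.3440 * 34.8510 * 29.4419 = 239429.8994 W = 239.4299 kW

239.4299 kW


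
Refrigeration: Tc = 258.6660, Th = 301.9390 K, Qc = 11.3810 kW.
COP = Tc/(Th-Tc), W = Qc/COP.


COP = 258.6660 / 43.2730 = 5.9775
W = 11.3810 / 5.9775 = 1.9040 kW

COP = 5.9775, W = 1.9040 kW


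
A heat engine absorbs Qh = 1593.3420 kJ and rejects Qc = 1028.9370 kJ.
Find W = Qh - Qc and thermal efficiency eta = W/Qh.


W = 1593.3420 - 1028.9370 = 564.4050 kJ
eta = 564.4050 / 1593.3420 = 0.3542 = 35.4227%

W = 564.4050 kJ, eta = 35.4227%


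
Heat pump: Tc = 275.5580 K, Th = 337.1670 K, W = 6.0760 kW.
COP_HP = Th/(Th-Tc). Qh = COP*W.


COP = 337.1670 / 61.6090 = 5.4727
Qh = 5.4727 * 6.0760 = 33.2521 kW

COP = 5.4727, Qh = 33.2521 kW


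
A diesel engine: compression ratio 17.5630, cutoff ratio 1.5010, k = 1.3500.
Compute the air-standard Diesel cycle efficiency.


r^(k-1) = 2.7265
rc^k = 1.7303
eta = 0.6040 = 60.3993%

60.3993%


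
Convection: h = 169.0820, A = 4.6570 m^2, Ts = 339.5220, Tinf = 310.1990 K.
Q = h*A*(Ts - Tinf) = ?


dT = 29.3230 K
Q = 169.0820 * 4.6570 * 29.3230 = 23089.3664 W

23089.3664 W


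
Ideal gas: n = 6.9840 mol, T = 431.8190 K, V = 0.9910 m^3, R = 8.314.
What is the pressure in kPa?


P = nRT/V = 6.9840 * 8.314 * 431.8190 / 0.9910
= 25073.5599 / 0.9910 = 25301.2713 Pa = 25.3013 kPa

25.3013 kPa


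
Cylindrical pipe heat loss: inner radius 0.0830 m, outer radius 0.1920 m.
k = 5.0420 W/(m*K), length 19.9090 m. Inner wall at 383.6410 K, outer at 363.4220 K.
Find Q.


dT = 20.2190 K
ln(ro/ri) = 0.8387
Q = 2*pi*5.0420*19.9090*20.2190 / 0.8387 = 15205.7768 W

15205.7768 W


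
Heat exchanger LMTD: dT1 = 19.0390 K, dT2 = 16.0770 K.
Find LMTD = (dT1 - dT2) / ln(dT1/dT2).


dT1/dT2 = 1.1842
ln(dT1/dT2) = 0.1691
LMTD = 2.9620 / 0.1691 = 17.5163 K

17.5163 K


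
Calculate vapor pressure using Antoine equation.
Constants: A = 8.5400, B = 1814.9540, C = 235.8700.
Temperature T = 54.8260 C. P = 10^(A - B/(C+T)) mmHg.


C+T = 290.6960
B/(C+T) = 6.2435
log10(P) = 8.5400 - 6.2435 = 2.2965
P = 10^2.2965 = 197.9349 mmHg

197.9349 mmHg


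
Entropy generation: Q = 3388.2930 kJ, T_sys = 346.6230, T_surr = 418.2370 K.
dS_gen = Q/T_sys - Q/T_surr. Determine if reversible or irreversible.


dS_sys = 3388.2930/346.6230 = 9.7752 kJ/K
dS_surr = -3388.2930/418.2370 = -8.1014 kJ/K
dS_gen = 9.7752 - 8.1014 = 1.6738 kJ/K (irreversible)

dS_gen = 1.6738 kJ/K, irreversible


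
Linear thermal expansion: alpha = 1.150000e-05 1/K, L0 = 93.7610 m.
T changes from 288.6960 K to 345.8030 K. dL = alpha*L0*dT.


dT = 57.1070 K
dL = 1.150000e-05 * 93.7610 * 57.1070 = 0.061576 m
L_final = 93.822576 m

dL = 0.061576 m


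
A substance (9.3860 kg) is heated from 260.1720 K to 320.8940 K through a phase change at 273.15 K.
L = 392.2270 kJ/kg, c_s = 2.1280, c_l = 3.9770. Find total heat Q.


Q1 (sensible, solid) = 9.3860 * 2.1280 * 12.9780 = 259.2149 kJ
Q2 (latent) = 9.3860 * 392.2270 = 3681.4426 kJ
Q3 (sensible, liquid) = 9.3860 * 3.9770 * 47.7440 = 1782.1939 kJ
Q_total = 5722.8514 kJ

5722.8514 kJ


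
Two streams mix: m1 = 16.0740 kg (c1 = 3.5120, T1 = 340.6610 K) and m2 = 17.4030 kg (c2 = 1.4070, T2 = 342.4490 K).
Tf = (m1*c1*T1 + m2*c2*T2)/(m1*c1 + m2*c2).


num = 27616.1700
den = 80.9379
Tf = 341.2019 K

341.2019 K


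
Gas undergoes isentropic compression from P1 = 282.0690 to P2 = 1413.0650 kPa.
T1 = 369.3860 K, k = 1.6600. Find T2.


(k-1)/k = 0.3976
(P2/P1)^exp = 1.8977
T2 = 369.3860 * 1.8977 = 700.9981 K

700.9981 K


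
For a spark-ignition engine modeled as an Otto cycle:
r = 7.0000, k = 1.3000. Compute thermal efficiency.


r^(k-1) = 1.7928
eta = 1 - 1/1.7928 = 0.4422 = 44.2210%

44.2210%


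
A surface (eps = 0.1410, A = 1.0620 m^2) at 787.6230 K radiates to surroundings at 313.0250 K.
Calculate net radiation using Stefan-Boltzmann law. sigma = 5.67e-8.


T^4 = 3.8483e+11
Tsurr^4 = 9.6010e+09
Q = 0.1410 * 5.67e-8 * 1.0620 * 3.7523e+11 = 3185.8685 W

3185.8685 W


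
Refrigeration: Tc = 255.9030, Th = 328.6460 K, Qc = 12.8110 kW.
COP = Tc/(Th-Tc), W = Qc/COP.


COP = 255.9030 / 72.7430 = 3.5179
W = 12.8110 / 3.5179 = 3.6417 kW

COP = 3.5179, W = 3.6417 kW


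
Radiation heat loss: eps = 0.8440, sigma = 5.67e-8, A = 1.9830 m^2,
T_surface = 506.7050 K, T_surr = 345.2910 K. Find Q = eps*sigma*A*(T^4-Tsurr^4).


T^4 = 6.5921e+10
Tsurr^4 = 1.4215e+10
Q = 0.8440 * 5.67e-8 * 1.9830 * 5.1706e+10 = 4906.6706 W

4906.6706 W


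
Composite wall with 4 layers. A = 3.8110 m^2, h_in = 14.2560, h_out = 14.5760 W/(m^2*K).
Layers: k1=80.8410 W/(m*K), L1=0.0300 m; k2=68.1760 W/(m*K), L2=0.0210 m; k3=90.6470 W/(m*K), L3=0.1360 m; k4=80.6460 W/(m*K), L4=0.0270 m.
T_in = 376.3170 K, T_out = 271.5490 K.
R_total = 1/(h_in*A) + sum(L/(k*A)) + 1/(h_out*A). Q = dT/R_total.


R_conv_in = 1/(14.2560*3.8110) = 0.0184
R_1 = 0.0300/(80.8410*3.8110) = 9.7376e-05
R_2 = 0.0210/(68.1760*3.8110) = 8.0826e-05
R_3 = 0.1360/(90.6470*3.8110) = 0.0004
R_4 = 0.0270/(80.6460*3.8110) = 8.7850e-05
R_conv_out = 1/(14.5760*3.8110) = 0.0180
R_total = 0.0371 K/W
Q = 104.7680 / 0.0371 = 2826.3746 W

R_total = 0.0371 K/W, Q = 2826.3746 W


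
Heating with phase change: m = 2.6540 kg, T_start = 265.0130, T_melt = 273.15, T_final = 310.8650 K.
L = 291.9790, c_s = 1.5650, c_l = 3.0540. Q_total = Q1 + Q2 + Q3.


Q1 (sensible, solid) = 2.6540 * 1.5650 * 8.1370 = 33.7971 kJ
Q2 (latent) = 2.6540 * 291.9790 = 774.9123 kJ
Q3 (sensible, liquid) = 2.6540 * 3.0540 * 37.7150 = 305.6920 kJ
Q_total = 1114.4014 kJ

1114.4014 kJ


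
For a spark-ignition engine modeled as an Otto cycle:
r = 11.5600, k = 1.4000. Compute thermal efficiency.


r^(k-1) = 2.6618
eta = 1 - 1/2.6618 = 0.6243 = 62.4321%

62.4321%


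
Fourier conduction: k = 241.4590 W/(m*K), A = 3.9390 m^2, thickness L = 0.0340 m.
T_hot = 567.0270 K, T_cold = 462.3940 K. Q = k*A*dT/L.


dT = 104.6330 K
Q = 241.4590 * 3.9390 * 104.6330 / 0.0340 = 2926975.8481 W

2926975.8481 W


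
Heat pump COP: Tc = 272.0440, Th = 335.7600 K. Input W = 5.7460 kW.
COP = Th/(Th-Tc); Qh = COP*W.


COP = 335.7600 / 63.7160 = 5.2696
Qh = 5.2696 * 5.7460 = 30.2793 kW

COP = 5.2696, Qh = 30.2793 kW


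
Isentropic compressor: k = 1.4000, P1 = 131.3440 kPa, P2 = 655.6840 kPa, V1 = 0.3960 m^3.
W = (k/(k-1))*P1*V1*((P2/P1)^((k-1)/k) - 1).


(k-1)/k = 0.2857
(P2/P1)^exp = 1.5831
W = 3.5000 * 131.3440 * 0.3960 * (1.5831 - 1) = 106.1501 kJ

106.1501 kJ


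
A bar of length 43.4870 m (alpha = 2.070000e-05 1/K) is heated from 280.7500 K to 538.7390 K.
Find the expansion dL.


dT = 257.9890 K
dL = 2.070000e-05 * 43.4870 * 257.9890 = 0.232237 m
L_final = 43.719237 m

dL = 0.232237 m


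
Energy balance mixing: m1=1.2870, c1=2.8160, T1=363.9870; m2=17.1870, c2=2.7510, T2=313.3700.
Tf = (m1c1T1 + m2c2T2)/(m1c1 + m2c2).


num = 16135.7427
den = 50.9056
Tf = 316.9736 K

316.9736 K


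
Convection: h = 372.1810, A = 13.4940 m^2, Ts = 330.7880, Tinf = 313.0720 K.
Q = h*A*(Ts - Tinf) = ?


dT = 17.7160 K
Q = 372.1810 * 13.4940 * 17.7160 = 88973.4797 W

88973.4797 W


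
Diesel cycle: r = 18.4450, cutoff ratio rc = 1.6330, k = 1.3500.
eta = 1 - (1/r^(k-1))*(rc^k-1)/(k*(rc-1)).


r^(k-1) = 2.7737
rc^k = 1.9388
eta = 0.6039 = 60.3928%

60.3928%


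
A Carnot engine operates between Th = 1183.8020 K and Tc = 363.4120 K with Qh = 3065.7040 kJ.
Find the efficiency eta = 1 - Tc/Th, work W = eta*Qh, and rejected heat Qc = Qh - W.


eta = 1 - 363.4120/1183.8020 = 0.6930
W = 0.6930 * 3065.7040 = 2124.5723 kJ
Qc = 3065.7040 - 2124.5723 = 941.1317 kJ

eta = 69.3013%, W = 2124.5723 kJ, Qc = 941.1317 kJ


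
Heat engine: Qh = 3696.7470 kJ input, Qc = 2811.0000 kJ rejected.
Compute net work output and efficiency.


W = 3696.7470 - 2811.0000 = 885.7470 kJ
eta = 885.7470 / 3696.7470 = 0.2396 = 23.9602%

W = 885.7470 kJ, eta = 23.9602%


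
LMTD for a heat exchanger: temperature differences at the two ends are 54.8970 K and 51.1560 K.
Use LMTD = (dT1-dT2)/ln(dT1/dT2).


dT1/dT2 = 1.0731
ln(dT1/dT2) = 0.0706
LMTD = 3.7410 / 0.0706 = 53.0045 K

53.0045 K


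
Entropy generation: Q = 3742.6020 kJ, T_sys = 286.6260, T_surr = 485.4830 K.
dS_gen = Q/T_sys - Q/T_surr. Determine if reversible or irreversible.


dS_sys = 3742.6020/286.6260 = 13.0574 kJ/K
dS_surr = -3742.6020/485.4830 = -7.7090 kJ/K
dS_gen = 13.0574 - 7.7090 = 5.3484 kJ/K (irreversible)

dS_gen = 5.3484 kJ/K, irreversible


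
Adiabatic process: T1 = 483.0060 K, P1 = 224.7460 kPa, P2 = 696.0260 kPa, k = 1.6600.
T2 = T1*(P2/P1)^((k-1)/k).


(k-1)/k = 0.3976
(P2/P1)^exp = 1.5674
T2 = 483.0060 * 1.5674 = 757.0821 K

757.0821 K


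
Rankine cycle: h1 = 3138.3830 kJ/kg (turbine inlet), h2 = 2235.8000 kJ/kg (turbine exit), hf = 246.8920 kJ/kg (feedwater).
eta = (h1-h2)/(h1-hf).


W = 902.5830 kJ/kg
Q_in = 2891.4910 kJ/kg
eta = 0.3122 = 31.2151%

eta = 31.2151%


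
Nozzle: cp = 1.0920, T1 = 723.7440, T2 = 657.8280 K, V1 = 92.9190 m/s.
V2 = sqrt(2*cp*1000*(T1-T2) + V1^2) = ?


dT = 65.9160 K
2*cp*1000*dT = 143960.5440
V1^2 = 8633.9406
V2 = sqrt(152594.4846) = 390.6334 m/s

390.6334 m/s


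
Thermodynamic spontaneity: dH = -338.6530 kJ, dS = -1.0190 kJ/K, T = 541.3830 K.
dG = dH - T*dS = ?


T*dS = 541.3830 * -1.0190 = -551.6693 kJ
dG = -338.6530 + 551.6693 = 213.0163 kJ (non-spontaneous)

dG = 213.0163 kJ, non-spontaneous


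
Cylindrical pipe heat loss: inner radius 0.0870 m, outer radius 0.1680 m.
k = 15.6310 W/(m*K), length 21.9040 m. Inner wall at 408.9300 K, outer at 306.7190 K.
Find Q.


dT = 102.2110 K
ln(ro/ri) = 0.6581
Q = 2*pi*15.6310*21.9040*102.2110 / 0.6581 = 334137.2840 W

334137.2840 W


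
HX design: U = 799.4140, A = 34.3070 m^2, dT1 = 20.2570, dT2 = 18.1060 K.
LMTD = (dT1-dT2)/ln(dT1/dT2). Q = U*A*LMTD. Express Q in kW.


LMTD = 19.1614 K
Q = 799.4140 * 34.3070 * 19.1614 = 525510.4114 W = 525.5104 kW

525.5104 kW


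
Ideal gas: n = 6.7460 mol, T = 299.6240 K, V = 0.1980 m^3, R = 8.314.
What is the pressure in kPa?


P = nRT/V = 6.7460 * 8.314 * 299.6240 / 0.1980
= 16804.7848 / 0.1980 = 84872.6504 Pa = 84.8727 kPa

84.8727 kPa


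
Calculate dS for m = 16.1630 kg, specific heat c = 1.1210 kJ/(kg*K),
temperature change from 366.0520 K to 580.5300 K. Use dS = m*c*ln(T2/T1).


T2/T1 = 1.5859
ln(T2/T1) = 0.4612
dS = 16.1630 * 1.1210 * 0.4612 = 8.3557 kJ/K

8.3557 kJ/K


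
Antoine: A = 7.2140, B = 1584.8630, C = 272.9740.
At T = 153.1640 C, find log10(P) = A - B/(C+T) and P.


C+T = 426.1380
B/(C+T) = 3.7191
log10(P) = 7.2140 - 3.7191 = 3.4949
P = 10^3.4949 = 3125.1373 mmHg

3125.1373 mmHg


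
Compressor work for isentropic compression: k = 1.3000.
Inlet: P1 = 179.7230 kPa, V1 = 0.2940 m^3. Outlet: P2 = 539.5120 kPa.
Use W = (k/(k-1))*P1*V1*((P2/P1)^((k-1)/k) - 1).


(k-1)/k = 0.2308
(P2/P1)^exp = 1.2887
W = 4.3333 * 179.7230 * 0.2940 * (1.2887 - 1) = 66.1142 kJ

66.1142 kJ


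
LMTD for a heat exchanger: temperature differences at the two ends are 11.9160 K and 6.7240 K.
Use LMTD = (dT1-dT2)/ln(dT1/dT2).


dT1/dT2 = 1.7722
ln(dT1/dT2) = 0.5722
LMTD = 5.1920 / 0.5722 = 9.0738 K

9.0738 K


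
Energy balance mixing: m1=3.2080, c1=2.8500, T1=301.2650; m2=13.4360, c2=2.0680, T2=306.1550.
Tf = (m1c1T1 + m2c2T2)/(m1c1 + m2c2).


num = 11261.1207
den = 36.9284
Tf = 304.9443 K

304.9443 K


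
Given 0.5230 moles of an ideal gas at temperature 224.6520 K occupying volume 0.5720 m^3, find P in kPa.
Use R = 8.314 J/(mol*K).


P = nRT/V = 0.5230 * 8.314 * 224.6520 / 0.5720
= 976.8368 / 0.5720 = 1707.7566 Pa = 1.7078 kPa

1.7078 kPa


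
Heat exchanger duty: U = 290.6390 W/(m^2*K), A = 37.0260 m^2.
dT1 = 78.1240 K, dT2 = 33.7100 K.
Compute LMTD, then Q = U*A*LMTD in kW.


LMTD = 52.8422 K
Q = 290.6390 * 37.0260 * 52.8422 = 568645.2582 W = 568.6453 kW

568.6453 kW


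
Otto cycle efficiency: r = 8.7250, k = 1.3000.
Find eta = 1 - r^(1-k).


r^(k-1) = 1.9153
eta = 1 - 1/1.9153 = 0.4779 = 47.7880%

47.7880%


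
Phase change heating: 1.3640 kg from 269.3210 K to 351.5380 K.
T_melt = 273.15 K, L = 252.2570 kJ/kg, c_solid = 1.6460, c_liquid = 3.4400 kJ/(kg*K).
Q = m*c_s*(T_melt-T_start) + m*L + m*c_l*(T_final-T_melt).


Q1 (sensible, solid) = 1.3640 * 1.6460 * 3.8290 = 8.5967 kJ
Q2 (latent) = 1.3640 * 252.2570 = 344.0785 kJ
Q3 (sensible, liquid) = 1.3640 * 3.4400 * 78.3880 = 367.8090 kJ
Q_total = 720.4842 kJ

720.4842 kJ


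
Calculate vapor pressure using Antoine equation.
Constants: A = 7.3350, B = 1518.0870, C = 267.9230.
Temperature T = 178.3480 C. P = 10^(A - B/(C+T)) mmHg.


C+T = 446.2710
B/(C+T) = 3.4017
log10(P) = 7.3350 - 3.4017 = 3.9333
P = 10^3.9333 = 8575.9936 mmHg

8575.9936 mmHg


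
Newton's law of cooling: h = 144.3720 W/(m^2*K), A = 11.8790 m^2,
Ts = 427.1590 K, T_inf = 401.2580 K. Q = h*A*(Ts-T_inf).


dT = 25.9010 K
Q = 144.3720 * 11.8790 * 25.9010 = 44420.0852 W

44420.0852 W


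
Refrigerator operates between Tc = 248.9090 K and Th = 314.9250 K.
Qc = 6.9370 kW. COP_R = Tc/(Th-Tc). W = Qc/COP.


COP = 248.9090 / 66.0160 = 3.7704
W = 6.9370 / 3.7704 = 1.8398 kW

COP = 3.7704, W = 1.8398 kW


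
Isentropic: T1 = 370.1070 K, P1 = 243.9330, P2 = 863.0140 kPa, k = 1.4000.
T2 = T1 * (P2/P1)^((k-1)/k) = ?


(k-1)/k = 0.2857
(P2/P1)^exp = 1.4348
T2 = 370.1070 * 1.4348 = 531.0217 K

531.0217 K


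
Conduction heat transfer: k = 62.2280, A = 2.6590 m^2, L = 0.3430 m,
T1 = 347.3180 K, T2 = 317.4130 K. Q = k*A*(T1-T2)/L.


dT = 29.9050 K
Q = 62.2280 * 2.6590 * 29.9050 / 0.3430 = 14426.2637 W

14426.2637 W


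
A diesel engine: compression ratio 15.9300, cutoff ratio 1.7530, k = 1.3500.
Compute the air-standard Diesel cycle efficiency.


r^(k-1) = 2.6350
rc^k = 2.1336
eta = 0.5768 = 57.6804%

57.6804%


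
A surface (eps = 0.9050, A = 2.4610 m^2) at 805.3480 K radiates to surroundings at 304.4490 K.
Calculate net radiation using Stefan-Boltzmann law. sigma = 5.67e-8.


T^4 = 4.2066e+11
Tsurr^4 = 8.5913e+09
Q = 0.9050 * 5.67e-8 * 2.4610 * 4.1207e+11 = 52037.4587 W

52037.4587 W


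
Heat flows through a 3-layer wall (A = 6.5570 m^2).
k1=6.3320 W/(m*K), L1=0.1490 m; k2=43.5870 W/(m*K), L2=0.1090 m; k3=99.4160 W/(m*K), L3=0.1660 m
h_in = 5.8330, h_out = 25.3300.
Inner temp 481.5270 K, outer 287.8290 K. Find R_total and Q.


R_conv_in = 1/(5.8330*6.5570) = 0.0261
R_1 = 0.1490/(6.3320*6.5570) = 0.0036
R_2 = 0.1090/(43.5870*6.5570) = 0.0004
R_3 = 0.1660/(99.4160*6.5570) = 0.0003
R_conv_out = 1/(25.3300*6.5570) = 0.0060
R_total = 0.0364 K/W
Q = 193.6980 / 0.0364 = 5322.6177 W

R_total = 0.0364 K/W, Q = 5322.6177 W


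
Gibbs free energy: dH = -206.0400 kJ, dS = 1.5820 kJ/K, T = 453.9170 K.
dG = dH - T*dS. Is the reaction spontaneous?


T*dS = 453.9170 * 1.5820 = 718.0967 kJ
dG = -206.0400 - 718.0967 = -924.1367 kJ (spontaneous)

dG = -924.1367 kJ, spontaneous


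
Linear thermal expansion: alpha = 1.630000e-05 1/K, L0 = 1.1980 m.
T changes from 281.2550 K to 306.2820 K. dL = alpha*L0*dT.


dT = 25.0270 K
dL = 1.630000e-05 * 1.1980 * 25.0270 = 0.000489 m
L_final = 1.198489 m

dL = 0.000489 m


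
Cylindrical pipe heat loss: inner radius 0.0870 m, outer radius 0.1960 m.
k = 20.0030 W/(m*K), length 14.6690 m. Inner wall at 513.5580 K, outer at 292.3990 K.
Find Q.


dT = 221.1590 K
ln(ro/ri) = 0.8122
Q = 2*pi*20.0030*14.6690*221.1590 / 0.8122 = 502011.4780 W

502011.4780 W


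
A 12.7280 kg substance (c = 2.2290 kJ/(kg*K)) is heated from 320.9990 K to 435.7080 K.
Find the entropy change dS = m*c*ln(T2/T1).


T2/T1 = 1.3574
ln(T2/T1) = 0.3055
dS = 12.7280 * 2.2290 * 0.3055 = 8.6682 kJ/K

8.6682 kJ/K


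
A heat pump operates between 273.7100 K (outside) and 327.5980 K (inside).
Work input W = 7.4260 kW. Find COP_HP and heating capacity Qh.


COP = 327.5980 / 53.8880 = 6.0792
Qh = 6.0792 * 7.4260 = 45.1444 kW

COP = 6.0792, Qh = 45.1444 kW


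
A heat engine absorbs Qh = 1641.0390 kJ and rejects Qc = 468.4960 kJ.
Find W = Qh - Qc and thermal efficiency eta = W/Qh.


W = 1641.0390 - 468.4960 = 1172.5430 kJ
eta = 1172.5430 / 1641.0390 = 0.7145 = 71.4513%

W = 1172.5430 kJ, eta = 71.4513%


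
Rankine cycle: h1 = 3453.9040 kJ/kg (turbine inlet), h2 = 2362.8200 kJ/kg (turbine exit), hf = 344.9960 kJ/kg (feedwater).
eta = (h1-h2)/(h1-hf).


W = 1091.0840 kJ/kg
Q_in = 3108.9080 kJ/kg
eta = 0.3510 = 35.0954%

eta = 35.0954%


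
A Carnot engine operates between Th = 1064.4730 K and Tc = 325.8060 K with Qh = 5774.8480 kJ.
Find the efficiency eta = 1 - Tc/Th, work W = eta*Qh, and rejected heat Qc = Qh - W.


eta = 1 - 325.8060/1064.4730 = 0.6939
W = 0.6939 * 5774.8480 = 4007.3254 kJ
Qc = 5774.8480 - 4007.3254 = 1767.5226 kJ

eta = 69.3927%, W = 4007.3254 kJ, Qc = 1767.5226 kJ


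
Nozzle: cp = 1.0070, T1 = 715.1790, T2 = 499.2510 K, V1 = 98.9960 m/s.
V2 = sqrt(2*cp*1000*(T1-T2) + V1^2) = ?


dT = 215.9280 K
2*cp*1000*dT = 434878.9920
V1^2 = 9800.2080
V2 = sqrt(444679.2000) = 666.8427 m/s

666.8427 m/s


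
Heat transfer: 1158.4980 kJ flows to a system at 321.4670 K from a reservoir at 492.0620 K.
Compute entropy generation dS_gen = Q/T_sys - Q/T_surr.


dS_sys = 1158.4980/321.4670 = 3.6038 kJ/K
dS_surr = -1158.4980/492.0620 = -2.3544 kJ/K
dS_gen = 3.6038 - 2.3544 = 1.2494 kJ/K (irreversible)

dS_gen = 1.2494 kJ/K, irreversible


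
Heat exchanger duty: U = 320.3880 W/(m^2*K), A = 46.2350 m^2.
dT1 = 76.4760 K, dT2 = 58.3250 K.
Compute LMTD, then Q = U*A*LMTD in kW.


LMTD = 66.9912 K
Q = 320.3880 * 46.2350 * 66.9912 = 992349.5537 W = 992.3496 kW

992.3496 kW


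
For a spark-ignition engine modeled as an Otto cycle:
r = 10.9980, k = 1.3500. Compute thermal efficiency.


r^(k-1) = 2.3145
eta = 1 - 1/2.3145 = 0.5679 = 56.7944%

56.7944%


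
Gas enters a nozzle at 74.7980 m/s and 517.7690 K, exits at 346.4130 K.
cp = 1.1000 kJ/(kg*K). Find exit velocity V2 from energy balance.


dT = 171.3560 K
2*cp*1000*dT = 376983.2000
V1^2 = 5594.7408
V2 = sqrt(382577.9408) = 618.5289 m/s

618.5289 m/s


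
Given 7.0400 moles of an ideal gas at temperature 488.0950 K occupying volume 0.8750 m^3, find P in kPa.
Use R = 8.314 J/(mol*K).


P = nRT/V = 7.0400 * 8.314 * 488.0950 / 0.8750
= 28568.4737 / 0.8750 = 32649.6842 Pa = 32.6497 kPa

32.6497 kPa


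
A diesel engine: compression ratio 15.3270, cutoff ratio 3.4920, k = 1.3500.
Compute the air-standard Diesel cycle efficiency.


r^(k-1) = 2.5996
rc^k = 5.4094
eta = 0.4958 = 49.5816%

49.5816%


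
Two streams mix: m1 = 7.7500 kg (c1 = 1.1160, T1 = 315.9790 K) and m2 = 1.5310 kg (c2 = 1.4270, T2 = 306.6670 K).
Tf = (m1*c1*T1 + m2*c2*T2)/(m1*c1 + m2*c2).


num = 3402.8891
den = 10.8337
Tf = 314.1011 K

314.1011 K


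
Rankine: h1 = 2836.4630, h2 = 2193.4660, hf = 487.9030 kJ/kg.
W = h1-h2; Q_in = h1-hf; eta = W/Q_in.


W = 642.9970 kJ/kg
Q_in = 2348.5600 kJ/kg
eta = 0.2738 = 27.3784%

eta = 27.3784%


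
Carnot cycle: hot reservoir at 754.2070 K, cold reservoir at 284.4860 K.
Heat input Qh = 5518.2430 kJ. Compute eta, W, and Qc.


eta = 1 - 284.4860/754.2070 = 0.6228
W = 0.6228 * 5518.2430 = 3436.7682 kJ
Qc = 5518.2430 - 3436.7682 = 2081.4748 kJ

eta = 62.2801%, W = 3436.7682 kJ, Qc = 2081.4748 kJ


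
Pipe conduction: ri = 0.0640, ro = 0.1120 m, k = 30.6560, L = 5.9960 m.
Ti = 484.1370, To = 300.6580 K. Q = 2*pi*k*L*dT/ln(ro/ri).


dT = 183.4790 K
ln(ro/ri) = 0.5596
Q = 2*pi*30.6560*5.9960*183.4790 / 0.5596 = 378663.4488 W

378663.4488 W


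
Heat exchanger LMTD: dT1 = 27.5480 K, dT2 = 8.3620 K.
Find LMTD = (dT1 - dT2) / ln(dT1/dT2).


dT1/dT2 = 3.2944
ln(dT1/dT2) = 1.1922
LMTD = 19.1860 / 1.1922 = 16.0925 K

16.0925 K


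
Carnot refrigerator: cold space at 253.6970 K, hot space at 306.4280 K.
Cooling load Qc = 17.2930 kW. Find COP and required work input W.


COP = 253.6970 / 52.7310 = 4.8112
W = 17.2930 / 4.8112 = 3.5944 kW

COP = 4.8112, W = 3.5944 kW


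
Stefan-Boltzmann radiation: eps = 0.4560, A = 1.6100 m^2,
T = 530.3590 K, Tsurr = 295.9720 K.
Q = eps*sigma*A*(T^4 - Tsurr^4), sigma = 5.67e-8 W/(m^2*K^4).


T^4 = 7.9119e+10
Tsurr^4 = 7.6737e+09
Q = 0.4560 * 5.67e-8 * 1.6100 * 7.1445e+10 = 2974.0383 W

2974.0383 W


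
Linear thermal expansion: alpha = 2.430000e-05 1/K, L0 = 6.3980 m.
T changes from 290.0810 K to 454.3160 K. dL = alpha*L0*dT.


dT = 164.2350 K
dL = 2.430000e-05 * 6.3980 * 164.2350 = 0.025534 m
L_final = 6.423534 m

dL = 0.025534 m


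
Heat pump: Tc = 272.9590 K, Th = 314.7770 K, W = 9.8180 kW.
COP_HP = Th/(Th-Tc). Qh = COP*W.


COP = 314.7770 / 41.8180 = 7.5273
Qh = 7.5273 * 9.8180 = 73.9031 kW

COP = 7.5273, Qh = 73.9031 kW


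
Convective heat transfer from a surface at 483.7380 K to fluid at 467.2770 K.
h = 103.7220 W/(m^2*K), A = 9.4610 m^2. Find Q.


dT = 16.4610 K
Q = 103.7220 * 9.4610 * 16.4610 = 16153.4072 W

16153.4072 W


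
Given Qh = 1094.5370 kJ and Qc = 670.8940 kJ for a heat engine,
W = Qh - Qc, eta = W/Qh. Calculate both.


W = 1094.5370 - 670.8940 = 423.6430 kJ
eta = 423.6430 / 1094.5370 = 0.3871 = 38.7052%

W = 423.6430 kJ, eta = 38.7052%


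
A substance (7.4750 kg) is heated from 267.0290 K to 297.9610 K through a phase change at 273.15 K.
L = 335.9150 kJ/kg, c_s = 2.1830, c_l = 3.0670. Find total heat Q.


Q1 (sensible, solid) = 7.4750 * 2.1830 * 6.1210 = 99.8820 kJ
Q2 (latent) = 7.4750 * 335.9150 = 2510.9646 kJ
Q3 (sensible, liquid) = 7.4750 * 3.0670 * 24.8110 = 568.8126 kJ
Q_total = 3179.6593 kJ

3179.6593 kJ


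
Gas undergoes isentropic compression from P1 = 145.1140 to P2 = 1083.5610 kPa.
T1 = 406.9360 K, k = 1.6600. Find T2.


(k-1)/k = 0.3976
(P2/P1)^exp = 2.2241
T2 = 406.9360 * 2.2241 = 905.0650 K

905.0650 K


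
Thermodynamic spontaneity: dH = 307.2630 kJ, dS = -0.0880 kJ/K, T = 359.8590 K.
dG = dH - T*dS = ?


T*dS = 359.8590 * -0.0880 = -31.6676 kJ
dG = 307.2630 + 31.6676 = 338.9306 kJ (non-spontaneous)

dG = 338.9306 kJ, non-spontaneous


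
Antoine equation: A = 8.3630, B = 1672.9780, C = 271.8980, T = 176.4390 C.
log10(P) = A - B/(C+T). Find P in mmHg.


C+T = 448.3370
B/(C+T) = 3.7315
log10(P) = 8.3630 - 3.7315 = 4.6315
P = 10^4.6315 = 42803.6767 mmHg

42803.6767 mmHg


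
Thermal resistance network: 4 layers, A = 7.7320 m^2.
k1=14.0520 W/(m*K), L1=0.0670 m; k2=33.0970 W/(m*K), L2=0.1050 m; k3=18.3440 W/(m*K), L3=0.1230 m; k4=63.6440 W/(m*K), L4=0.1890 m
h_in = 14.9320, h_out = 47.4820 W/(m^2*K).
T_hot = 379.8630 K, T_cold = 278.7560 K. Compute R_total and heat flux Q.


R_conv_in = 1/(14.9320*7.7320) = 0.0087
R_1 = 0.0670/(14.0520*7.7320) = 0.0006
R_2 = 0.1050/(33.0970*7.7320) = 0.0004
R_3 = 0.1230/(18.3440*7.7320) = 0.0009
R_4 = 0.1890/(63.6440*7.7320) = 0.0004
R_conv_out = 1/(47.4820*7.7320) = 0.0027
R_total = 0.0137 K/W
Q = 101.1070 / 0.0137 = 7399.7859 W

R_total = 0.0137 K/W, Q = 7399.7859 W


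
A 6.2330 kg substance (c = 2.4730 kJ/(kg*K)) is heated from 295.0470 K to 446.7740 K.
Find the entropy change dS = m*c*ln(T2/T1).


T2/T1 = 1.5142
ln(T2/T1) = 0.4149
dS = 6.2330 * 2.4730 * 0.4149 = 6.3956 kJ/K

6.3956 kJ/K


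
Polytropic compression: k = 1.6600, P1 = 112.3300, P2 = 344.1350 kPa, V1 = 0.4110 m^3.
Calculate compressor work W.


(k-1)/k = 0.3976
(P2/P1)^exp = 1.5607
W = 2.5152 * 112.3300 * 0.4110 * (1.5607 - 1) = 65.1086 kJ

65.1086 kJ


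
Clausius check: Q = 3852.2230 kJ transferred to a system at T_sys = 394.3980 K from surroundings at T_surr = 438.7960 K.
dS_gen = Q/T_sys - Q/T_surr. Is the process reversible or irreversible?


dS_sys = 3852.2230/394.3980 = 9.7673 kJ/K
dS_surr = -3852.2230/438.7960 = -8.7791 kJ/K
dS_gen = 9.7673 - 8.7791 = 0.9883 kJ/K (irreversible)

dS_gen = 0.9883 kJ/K, irreversible


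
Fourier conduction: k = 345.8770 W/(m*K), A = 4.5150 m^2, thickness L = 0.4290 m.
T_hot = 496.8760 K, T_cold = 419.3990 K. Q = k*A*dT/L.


dT = 77.4770 K
Q = 345.8770 * 4.5150 * 77.4770 / 0.4290 = 282029.7626 W

282029.7626 W


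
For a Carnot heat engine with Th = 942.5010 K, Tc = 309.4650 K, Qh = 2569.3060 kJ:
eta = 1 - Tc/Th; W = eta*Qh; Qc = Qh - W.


eta = 1 - 309.4650/942.5010 = 0.6717
W = 0.6717 * 2569.3060 = 1725.6886 kJ
Qc = 2569.3060 - 1725.6886 = 843.6174 kJ

eta = 67.1656%, W = 1725.6886 kJ, Qc = 843.6174 kJ


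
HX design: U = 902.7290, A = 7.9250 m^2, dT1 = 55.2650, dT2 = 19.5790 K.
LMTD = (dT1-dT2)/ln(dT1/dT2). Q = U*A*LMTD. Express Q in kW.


LMTD = 34.3901 K
Q = 902.7290 * 7.9250 * 34.3901 = 246031.1832 W = 246.0312 kW

246.0312 kW


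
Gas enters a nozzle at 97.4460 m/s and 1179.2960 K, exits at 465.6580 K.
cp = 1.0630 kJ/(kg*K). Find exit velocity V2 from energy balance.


dT = 713.6380 K
2*cp*1000*dT = 1517194.3880
V1^2 = 9495.7229
V2 = sqrt(1526690.1109) = 1235.5930 m/s

1235.5930 m/s


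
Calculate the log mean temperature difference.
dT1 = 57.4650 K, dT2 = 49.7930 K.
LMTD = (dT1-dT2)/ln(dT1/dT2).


dT1/dT2 = 1.1541
ln(dT1/dT2) = 0.1433
LMTD = 7.6720 / 0.1433 = 53.5374 K

53.5374 K


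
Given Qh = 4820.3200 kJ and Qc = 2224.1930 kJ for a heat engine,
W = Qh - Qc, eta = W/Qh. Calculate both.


W = 4820.3200 - 2224.1930 = 2596.1270 kJ
eta = 2596.1270 / 4820.3200 = 0.5386 = 53.8580%

W = 2596.1270 kJ, eta = 53.8580%


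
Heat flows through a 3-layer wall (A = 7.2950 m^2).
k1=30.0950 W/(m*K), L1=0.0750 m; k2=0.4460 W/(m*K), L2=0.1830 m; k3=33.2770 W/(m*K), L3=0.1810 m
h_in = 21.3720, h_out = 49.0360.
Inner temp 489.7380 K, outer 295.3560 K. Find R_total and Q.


R_conv_in = 1/(21.3720*7.2950) = 0.0064
R_1 = 0.0750/(30.0950*7.2950) = 0.0003
R_2 = 0.1830/(0.4460*7.2950) = 0.0562
R_3 = 0.1810/(33.2770*7.2950) = 0.0007
R_conv_out = 1/(49.0360*7.2950) = 0.0028
R_total = 0.0665 K/W
Q = 194.3820 / 0.0665 = 2921.1644 W

R_total = 0.0665 K/W, Q = 2921.1644 W


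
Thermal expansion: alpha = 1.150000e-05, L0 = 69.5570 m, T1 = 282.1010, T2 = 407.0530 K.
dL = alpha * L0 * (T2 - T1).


dT = 124.9520 K
dL = 1.150000e-05 * 69.5570 * 124.9520 = 0.099950 m
L_final = 69.656950 m

dL = 0.099950 m


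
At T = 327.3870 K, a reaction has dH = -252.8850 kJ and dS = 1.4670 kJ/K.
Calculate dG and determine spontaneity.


T*dS = 327.3870 * 1.4670 = 480.2767 kJ
dG = -252.8850 - 480.2767 = -733.1617 kJ (spontaneous)

dG = -733.1617 kJ, spontaneous


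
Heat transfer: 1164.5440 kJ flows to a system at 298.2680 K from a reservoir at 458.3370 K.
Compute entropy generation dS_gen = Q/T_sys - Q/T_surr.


dS_sys = 1164.5440/298.2680 = 3.9044 kJ/K
dS_surr = -1164.5440/458.3370 = -2.5408 kJ/K
dS_gen = 3.9044 - 2.5408 = 1.3636 kJ/K (irreversible)

dS_gen = 1.3636 kJ/K, irreversible


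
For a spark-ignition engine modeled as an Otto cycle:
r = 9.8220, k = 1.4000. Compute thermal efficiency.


r^(k-1) = 2.4939
eta = 1 - 1/2.4939 = 0.5990 = 59.9022%

59.9022%


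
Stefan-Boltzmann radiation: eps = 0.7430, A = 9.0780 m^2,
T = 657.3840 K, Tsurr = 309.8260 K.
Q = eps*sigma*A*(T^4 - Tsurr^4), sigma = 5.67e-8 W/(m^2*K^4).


T^4 = 1.8676e+11
Tsurr^4 = 9.2145e+09
Q = 0.7430 * 5.67e-8 * 9.0780 * 1.7754e+11 = 67899.0987 W

67899.0987 W


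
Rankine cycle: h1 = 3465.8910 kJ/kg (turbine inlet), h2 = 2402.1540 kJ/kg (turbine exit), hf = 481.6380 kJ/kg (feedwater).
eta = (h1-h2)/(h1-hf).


W = 1063.7370 kJ/kg
Q_in = 2984.2530 kJ/kg
eta = 0.3565 = 35.6450%

eta = 35.6450%


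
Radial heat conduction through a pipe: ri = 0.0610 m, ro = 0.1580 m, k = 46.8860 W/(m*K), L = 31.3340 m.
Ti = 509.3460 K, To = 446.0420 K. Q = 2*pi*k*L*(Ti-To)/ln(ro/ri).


dT = 63.3040 K
ln(ro/ri) = 0.9517
Q = 2*pi*46.8860*31.3340*63.3040 / 0.9517 = 613988.6091 W

613988.6091 W


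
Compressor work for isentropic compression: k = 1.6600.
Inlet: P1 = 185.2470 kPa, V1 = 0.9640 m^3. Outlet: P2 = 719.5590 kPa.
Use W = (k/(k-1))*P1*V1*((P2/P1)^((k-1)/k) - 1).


(k-1)/k = 0.3976
(P2/P1)^exp = 1.7152
W = 2.5152 * 185.2470 * 0.9640 * (1.7152 - 1) = 321.2173 kJ

321.2173 kJ


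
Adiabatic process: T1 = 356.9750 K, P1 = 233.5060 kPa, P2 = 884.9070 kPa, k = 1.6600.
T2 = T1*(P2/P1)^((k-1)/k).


(k-1)/k = 0.3976
(P2/P1)^exp = 1.6984
T2 = 356.9750 * 1.6984 = 606.2942 K

606.2942 K


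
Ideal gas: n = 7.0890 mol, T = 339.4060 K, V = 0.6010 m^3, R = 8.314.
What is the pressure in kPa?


P = nRT/V = 7.0890 * 8.314 * 339.4060 / 0.6010
= 20003.8925 / 0.6010 = 33284.3469 Pa = 33.2843 kPa

33.2843 kPa


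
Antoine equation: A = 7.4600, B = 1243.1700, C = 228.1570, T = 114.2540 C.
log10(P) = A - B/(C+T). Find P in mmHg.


C+T = 342.4110
B/(C+T) = 3.6306
log10(P) = 7.4600 - 3.6306 = 3.8294
P = 10^3.8294 = 6750.9227 mmHg

6750.9227 mmHg


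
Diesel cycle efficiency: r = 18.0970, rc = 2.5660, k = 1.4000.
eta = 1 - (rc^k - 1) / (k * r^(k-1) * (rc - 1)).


r^(k-1) = 3.1845
rc^k = 3.7408
eta = 0.6074 = 60.7438%

60.7438%


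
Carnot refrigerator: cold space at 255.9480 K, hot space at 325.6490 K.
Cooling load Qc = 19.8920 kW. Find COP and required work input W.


COP = 255.9480 / 69.7010 = 3.6721
W = 19.8920 / 3.6721 = 5.4171 kW

COP = 3.6721, W = 5.4171 kW


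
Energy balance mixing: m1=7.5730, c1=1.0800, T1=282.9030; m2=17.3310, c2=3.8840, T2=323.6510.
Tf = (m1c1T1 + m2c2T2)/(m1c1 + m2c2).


num = 24099.9336
den = 75.4924
Tf = 319.2364 K

319.2364 K


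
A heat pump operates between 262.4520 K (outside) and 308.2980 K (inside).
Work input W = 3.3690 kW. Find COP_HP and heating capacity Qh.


COP = 308.2980 / 45.8460 = 6.7246
Qh = 6.7246 * 3.3690 = 22.6553 kW

COP = 6.7246, Qh = 22.6553 kW


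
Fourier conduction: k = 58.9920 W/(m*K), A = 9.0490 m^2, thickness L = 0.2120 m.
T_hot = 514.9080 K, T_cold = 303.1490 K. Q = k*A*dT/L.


dT = 211.7590 K
Q = 58.9920 * 9.0490 * 211.7590 / 0.2120 = 533211.7670 W

533211.7670 W


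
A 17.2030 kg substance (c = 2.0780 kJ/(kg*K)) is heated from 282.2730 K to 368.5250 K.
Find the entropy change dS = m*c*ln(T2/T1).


T2/T1 = 1.3056
ln(T2/T1) = 0.2666
dS = 17.2030 * 2.0780 * 0.2666 = 9.5316 kJ/K

9.5316 kJ/K


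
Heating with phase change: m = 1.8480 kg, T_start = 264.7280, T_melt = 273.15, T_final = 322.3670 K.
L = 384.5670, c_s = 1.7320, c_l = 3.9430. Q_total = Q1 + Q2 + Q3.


Q1 (sensible, solid) = 1.8480 * 1.7320 * 8.4220 = 26.9566 kJ
Q2 (latent) = 1.8480 * 384.5670 = 710.6798 kJ
Q3 (sensible, liquid) = 1.8480 * 3.9430 * 49.2170 = 358.6277 kJ
Q_total = 1096.2642 kJ

1096.2642 kJ


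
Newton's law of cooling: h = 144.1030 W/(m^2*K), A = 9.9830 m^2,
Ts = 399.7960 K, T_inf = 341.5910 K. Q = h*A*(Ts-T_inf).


dT = 58.2050 K
Q = 144.1030 * 9.9830 * 58.2050 = 83732.5634 W

83732.5634 W


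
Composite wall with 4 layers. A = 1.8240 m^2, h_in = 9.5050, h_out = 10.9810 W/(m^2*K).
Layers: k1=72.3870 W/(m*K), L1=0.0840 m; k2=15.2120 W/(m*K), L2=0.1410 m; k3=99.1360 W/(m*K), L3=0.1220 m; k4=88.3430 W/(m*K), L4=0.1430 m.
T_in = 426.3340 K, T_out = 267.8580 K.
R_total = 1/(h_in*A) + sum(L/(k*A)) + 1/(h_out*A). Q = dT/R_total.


R_conv_in = 1/(9.5050*1.8240) = 0.0577
R_1 = 0.0840/(72.3870*1.8240) = 0.0006
R_2 = 0.1410/(15.2120*1.8240) = 0.0051
R_3 = 0.1220/(99.1360*1.8240) = 0.0007
R_4 = 0.1430/(88.3430*1.8240) = 0.0009
R_conv_out = 1/(10.9810*1.8240) = 0.0499
R_total = 0.1149 K/W
Q = 158.4760 / 0.1149 = 1379.4139 W

R_total = 0.1149 K/W, Q = 1379.4139 W


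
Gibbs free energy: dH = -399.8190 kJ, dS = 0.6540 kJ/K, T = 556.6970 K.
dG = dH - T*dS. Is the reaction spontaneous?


T*dS = 556.6970 * 0.6540 = 364.0798 kJ
dG = -399.8190 - 364.0798 = -763.8988 kJ (spontaneous)

dG = -763.8988 kJ, spontaneous


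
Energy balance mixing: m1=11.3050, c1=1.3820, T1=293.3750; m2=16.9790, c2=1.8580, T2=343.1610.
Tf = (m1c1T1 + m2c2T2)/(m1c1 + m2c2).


num = 15409.2411
den = 47.1705
Tf = 326.6712 K

326.6712 K


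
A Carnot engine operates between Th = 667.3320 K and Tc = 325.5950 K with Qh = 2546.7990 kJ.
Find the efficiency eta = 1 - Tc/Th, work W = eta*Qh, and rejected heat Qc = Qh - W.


eta = 1 - 325.5950/667.3320 = 0.5121
W = 0.5121 * 2546.7990 = 1304.2016 kJ
Qc = 2546.7990 - 1304.2016 = 1242.5974 kJ

eta = 51.2094%, W = 1304.2016 kJ, Qc = 1242.5974 kJ


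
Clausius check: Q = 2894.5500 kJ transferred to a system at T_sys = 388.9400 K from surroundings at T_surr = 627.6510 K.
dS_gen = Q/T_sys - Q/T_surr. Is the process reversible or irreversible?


dS_sys = 2894.5500/388.9400 = 7.4422 kJ/K
dS_surr = -2894.5500/627.6510 = -4.6117 kJ/K
dS_gen = 7.4422 - 4.6117 = 2.8304 kJ/K (irreversible)

dS_gen = 2.8304 kJ/K, irreversible


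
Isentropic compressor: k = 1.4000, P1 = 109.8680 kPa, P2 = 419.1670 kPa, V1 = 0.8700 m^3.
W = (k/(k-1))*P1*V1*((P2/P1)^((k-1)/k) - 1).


(k-1)/k = 0.2857
(P2/P1)^exp = 1.4660
W = 3.5000 * 109.8680 * 0.8700 * (1.4660 - 1) = 155.9146 kJ

155.9146 kJ


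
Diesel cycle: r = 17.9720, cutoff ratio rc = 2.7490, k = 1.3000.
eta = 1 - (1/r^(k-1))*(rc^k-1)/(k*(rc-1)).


r^(k-1) = 2.3789
rc^k = 3.7233
eta = 0.4965 = 49.6520%

49.6520%


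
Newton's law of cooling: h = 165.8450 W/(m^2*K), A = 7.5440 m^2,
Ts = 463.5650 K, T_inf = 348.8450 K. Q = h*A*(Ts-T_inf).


dT = 114.7200 K
Q = 165.8450 * 7.5440 * 114.7200 = 143530.1705 W

143530.1705 W


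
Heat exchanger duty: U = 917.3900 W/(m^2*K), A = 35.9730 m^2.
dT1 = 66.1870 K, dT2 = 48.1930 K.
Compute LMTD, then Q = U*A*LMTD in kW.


LMTD = 56.7150 K
Q = 917.3900 * 35.9730 * 56.7150 = 1871668.6865 W = 1871.6687 kW

1871.6687 kW


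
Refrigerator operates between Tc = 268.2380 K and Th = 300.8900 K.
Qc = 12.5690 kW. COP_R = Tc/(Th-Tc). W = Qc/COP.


COP = 268.2380 / 32.6520 = 8.2151
W = 12.5690 / 8.2151 = 1.5300 kW

COP = 8.2151, W = 1.5300 kW


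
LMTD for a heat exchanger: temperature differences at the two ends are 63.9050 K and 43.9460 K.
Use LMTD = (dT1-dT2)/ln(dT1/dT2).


dT1/dT2 = 1.4542
ln(dT1/dT2) = 0.3744
LMTD = 19.9590 / 0.3744 = 53.3042 K

53.3042 K


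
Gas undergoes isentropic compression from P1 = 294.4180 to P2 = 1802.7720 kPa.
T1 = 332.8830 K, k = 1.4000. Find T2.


(k-1)/k = 0.2857
(P2/P1)^exp = 1.6782
T2 = 332.8830 * 1.6782 = 558.6529 K

558.6529 K


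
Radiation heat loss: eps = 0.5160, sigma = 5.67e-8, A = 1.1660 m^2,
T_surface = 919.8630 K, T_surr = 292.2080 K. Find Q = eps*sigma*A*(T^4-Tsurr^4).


T^4 = 7.1597e+11
Tsurr^4 = 7.2907e+09
Q = 0.5160 * 5.67e-8 * 1.1660 * 7.0868e+11 = 24175.6868 W

24175.6868 W


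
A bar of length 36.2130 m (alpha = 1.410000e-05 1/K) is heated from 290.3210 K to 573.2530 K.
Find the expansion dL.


dT = 282.9320 K
dL = 1.410000e-05 * 36.2130 * 282.9320 = 0.144466 m
L_final = 36.357466 m

dL = 0.144466 m


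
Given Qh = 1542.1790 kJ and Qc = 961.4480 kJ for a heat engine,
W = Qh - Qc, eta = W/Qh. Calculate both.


W = 1542.1790 - 961.4480 = 580.7310 kJ
eta = 580.7310 / 1542.1790 = 0.3766 = 37.6565%

W = 580.7310 kJ, eta = 37.6565%


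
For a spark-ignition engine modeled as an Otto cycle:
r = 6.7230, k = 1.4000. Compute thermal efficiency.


r^(k-1) = 2.1430
eta = 1 - 1/2.1430 = 0.5334 = 53.3368%

53.3368%


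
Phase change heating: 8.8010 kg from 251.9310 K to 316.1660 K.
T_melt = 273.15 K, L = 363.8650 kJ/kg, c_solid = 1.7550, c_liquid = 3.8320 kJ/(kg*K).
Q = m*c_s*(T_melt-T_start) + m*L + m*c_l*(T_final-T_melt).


Q1 (sensible, solid) = 8.8010 * 1.7550 * 21.2190 = 327.7435 kJ
Q2 (latent) = 8.8010 * 363.8650 = 3202.3759 kJ
Q3 (sensible, liquid) = 8.8010 * 3.8320 * 43.0160 = 1450.7332 kJ
Q_total = 4980.8525 kJ

4980.8525 kJ


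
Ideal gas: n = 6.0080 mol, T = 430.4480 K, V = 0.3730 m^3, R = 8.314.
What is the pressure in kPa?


P = nRT/V = 6.0080 * 8.314 * 430.4480 / 0.3730
= 21501.0980 / 0.3730 = 57643.6943 Pa = 57.6437 kPa

57.6437 kPa


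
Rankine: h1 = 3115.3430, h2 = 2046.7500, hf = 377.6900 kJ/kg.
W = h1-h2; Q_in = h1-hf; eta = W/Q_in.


W = 1068.5930 kJ/kg
Q_in = 2737.6530 kJ/kg
eta = 0.3903 = 39.0332%

eta = 39.0332%


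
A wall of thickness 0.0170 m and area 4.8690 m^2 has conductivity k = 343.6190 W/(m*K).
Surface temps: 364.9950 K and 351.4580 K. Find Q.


dT = 13.5370 K
Q = 343.6190 * 4.8690 * 13.5370 / 0.0170 = 1332264.4878 W

1332264.4878 W


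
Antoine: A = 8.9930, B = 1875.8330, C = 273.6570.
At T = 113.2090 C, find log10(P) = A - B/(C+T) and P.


C+T = 386.8660
B/(C+T) = 4.8488
log10(P) = 8.9930 - 4.8488 = 4.1442
P = 10^4.1442 = 13938.2226 mmHg

13938.2226 mmHg


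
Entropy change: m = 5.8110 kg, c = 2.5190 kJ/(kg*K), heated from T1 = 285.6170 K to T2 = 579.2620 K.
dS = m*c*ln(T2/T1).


T2/T1 = 2.0281
ln(T2/T1) = 0.7071
dS = 5.8110 * 2.5190 * 0.7071 = 10.3505 kJ/K

10.3505 kJ/K


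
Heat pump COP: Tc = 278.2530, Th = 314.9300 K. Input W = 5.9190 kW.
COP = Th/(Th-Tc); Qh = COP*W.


COP = 314.9300 / 36.6770 = 8.5866
Qh = 8.5866 * 5.9190 = 50.8240 kW

COP = 8.5866, Qh = 50.8240 kW


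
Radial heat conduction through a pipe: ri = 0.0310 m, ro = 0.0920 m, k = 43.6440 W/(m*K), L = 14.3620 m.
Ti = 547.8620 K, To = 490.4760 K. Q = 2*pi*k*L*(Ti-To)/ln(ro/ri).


dT = 57.3860 K
ln(ro/ri) = 1.0878
Q = 2*pi*43.6440*14.3620*57.3860 / 1.0878 = 207766.5792 W

207766.5792 W


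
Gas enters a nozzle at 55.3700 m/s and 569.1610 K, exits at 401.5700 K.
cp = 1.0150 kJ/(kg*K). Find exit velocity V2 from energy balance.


dT = 167.5910 K
2*cp*1000*dT = 340209.7300
V1^2 = 3065.8369
V2 = sqrt(343275.5669) = 585.8972 m/s

585.8972 m/s


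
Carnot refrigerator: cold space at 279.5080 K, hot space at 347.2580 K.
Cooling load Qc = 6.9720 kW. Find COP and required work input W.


COP = 279.5080 / 67.7500 = 4.1256
W = 6.9720 / 4.1256 = 1.6899 kW

COP = 4.1256, W = 1.6899 kW


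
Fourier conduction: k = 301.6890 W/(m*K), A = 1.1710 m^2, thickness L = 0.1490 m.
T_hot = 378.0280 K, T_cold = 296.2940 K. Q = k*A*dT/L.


dT = 81.7340 K
Q = 301.6890 * 1.1710 * 81.7340 / 0.1490 = 193790.6662 W

193790.6662 W


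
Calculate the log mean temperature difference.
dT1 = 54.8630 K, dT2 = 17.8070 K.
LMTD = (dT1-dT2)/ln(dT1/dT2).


dT1/dT2 = 3.0810
ln(dT1/dT2) = 1.1252
LMTD = 37.0560 / 1.1252 = 32.9314 K

32.9314 K


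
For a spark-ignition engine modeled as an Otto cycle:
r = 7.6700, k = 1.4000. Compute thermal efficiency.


r^(k-1) = 2.2590
eta = 1 - 1/2.2590 = 0.5573 = 55.7328%

55.7328%


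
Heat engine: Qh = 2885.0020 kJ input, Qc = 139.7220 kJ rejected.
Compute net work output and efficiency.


W = 2885.0020 - 139.7220 = 2745.2800 kJ
eta = 2745.2800 / 2885.0020 = 0.9516 = 95.1570%

W = 2745.2800 kJ, eta = 95.1570%


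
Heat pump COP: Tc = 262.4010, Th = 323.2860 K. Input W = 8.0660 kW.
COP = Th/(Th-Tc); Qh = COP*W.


COP = 323.2860 / 60.8850 = 5.3098
Qh = 5.3098 * 8.0660 = 42.8287 kW

COP = 5.3098, Qh = 42.8287 kW


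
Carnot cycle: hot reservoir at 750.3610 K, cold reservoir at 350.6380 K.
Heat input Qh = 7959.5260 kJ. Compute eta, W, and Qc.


eta = 1 - 350.6380/750.3610 = 0.5327
W = 0.5327 * 7959.5260 = 4240.0999 kJ
Qc = 7959.5260 - 4240.0999 = 3719.4261 kJ

eta = 53.2708%, W = 4240.0999 kJ, Qc = 3719.4261 kJ


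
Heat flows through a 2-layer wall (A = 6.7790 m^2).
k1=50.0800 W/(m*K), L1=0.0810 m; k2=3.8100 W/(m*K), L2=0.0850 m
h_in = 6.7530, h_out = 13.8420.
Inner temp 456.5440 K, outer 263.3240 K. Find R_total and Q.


R_conv_in = 1/(6.7530*6.7790) = 0.0218
R_1 = 0.0810/(50.0800*6.7790) = 0.0002
R_2 = 0.0850/(3.8100*6.7790) = 0.0033
R_conv_out = 1/(13.8420*6.7790) = 0.0107
R_total = 0.0360 K/W
Q = 193.2200 / 0.0360 = 5362.6219 W

R_total = 0.0360 K/W, Q = 5362.6219 W
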